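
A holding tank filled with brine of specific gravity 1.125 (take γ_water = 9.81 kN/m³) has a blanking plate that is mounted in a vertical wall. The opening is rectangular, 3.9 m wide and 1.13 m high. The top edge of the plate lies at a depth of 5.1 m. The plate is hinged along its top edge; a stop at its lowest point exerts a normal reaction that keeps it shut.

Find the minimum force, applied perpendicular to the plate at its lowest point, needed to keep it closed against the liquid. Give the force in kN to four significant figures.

P ≈ 142.3 kN

γ = 1.125 × 9.81 = 11.03625 kN/m³.
The centroid lies 1.13/2 = 0.565 m below the top edge, so the centroid depth is h_c = 5.1 + 0.565 = 5.665 m.
A = 3.9 × 1.13 = 4.407 m².
Resultant F = γ·h_c·A = 11.03625 × 5.665 × 4.407 = 275.527 kN.
I_c = b·h³/12 = 3.9 × 1.13³/12 = 0.468942 m⁴.
Centre of pressure: y_p = y_c + I_c/(y_c·A) = 5.665 + 0.468942/(5.665 × 4.407) = 5.665 + 0.0187835 = 5.68378 m along the plane.
The resultant acts 0.565 + 0.0187835 = 0.583783 m (along the plate) below the hinge at the top edge, so the moment about the hinge is M = F × 0.583783 = 275.527 × 0.583783 = 160.848 kN·m.
A normal force at the bottom, 1.13 m from the hinge, must supply this moment: P = 160.848/1.13 = 142.343 kN.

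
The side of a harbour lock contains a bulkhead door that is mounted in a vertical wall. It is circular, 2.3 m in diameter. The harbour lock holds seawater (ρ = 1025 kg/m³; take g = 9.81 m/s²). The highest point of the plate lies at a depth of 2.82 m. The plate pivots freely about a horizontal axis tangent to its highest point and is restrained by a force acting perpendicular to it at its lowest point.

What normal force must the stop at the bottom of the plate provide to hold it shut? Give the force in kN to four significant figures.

γ = ρg = 1025 × 9.81 / 1000 = 10.05525 kN/m³.
The centroid is at the centre, 1.15 m below the top of the plate, so the centroid depth is h_c = 2.82 + 1.15 = 3.97 m.
A = π(1.15)² = 4.15476 m².
Resultant F = γ·h_c·A = 10.05525 × 3.97 × 4.15476 = 165.855 kN.
I_c = πr⁴/4 = π × 1.15⁴/4 = 1.37367 m⁴.
Centre of pressure: y_p = y_c + I_c/(y_c·A) = 3.97 + 1.37367/(3.97 × 4.15476) = 3.97 + 0.083281 = 4.05328 m along the plane.
The resultant acts 1.15 + 0.083281 = 1.23328 m (along the plate) below the hinge at the top edge, so the moment about the hinge is M = F × 1.23328 = 165.855 × 1.23328 = 204.546 kN·m.
A normal force at the bottom, 2.3 m from the hinge, must supply this moment: P = 204.546/2.3 = 88.933 kN.

P ≈ 88.93 kN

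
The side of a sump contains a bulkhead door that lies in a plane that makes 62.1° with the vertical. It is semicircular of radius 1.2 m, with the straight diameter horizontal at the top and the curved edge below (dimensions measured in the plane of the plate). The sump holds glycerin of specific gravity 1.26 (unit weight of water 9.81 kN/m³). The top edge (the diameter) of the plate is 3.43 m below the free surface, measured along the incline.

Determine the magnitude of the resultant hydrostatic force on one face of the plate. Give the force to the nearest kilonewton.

γ = 1.26 × 9.81 = 12.3606 kN/m³.
The plate makes 62.1° with the vertical, i.e. θ = 90° − 62.1° = 27.9° to the horizontal. Measuring y along the incline from the free-surface line, vertical depth h = y·sinθ with sinθ = 0.467930.
The centroid of a semicircle lies 4r/(3π) = 0.509296 m from the diameter, here below the top edge, so y_c = 3.43 + 0.509296 = 3.9393 m and h_c = 3.9393 × 0.467930 = 1.84332 m.
A = πr²/2 = π × 1.2²/2 = 2.26195 m².
Resultant F = γ·h_c·A = 12.3606 × 1.84332 × 2.26195 = 51.5375 kN.

F ≈ 52 kN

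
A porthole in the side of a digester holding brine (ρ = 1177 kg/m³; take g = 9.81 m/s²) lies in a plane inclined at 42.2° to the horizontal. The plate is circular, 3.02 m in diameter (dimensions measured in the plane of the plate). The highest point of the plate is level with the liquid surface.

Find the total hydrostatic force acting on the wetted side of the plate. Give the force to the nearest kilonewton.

γ = ρg = 1177 × 9.81 / 1000 = 11.54637 kN/m³.
Let θ = 42.2° be the plate's angle to the horizontal; measure y along the incline from where the plane meets the free surface. Vertical depth h = y·sinθ with sinθ = 0.671721.
The centroid is at the centre, 1.51 m below the top of the plate, so y_c = 1.51 m and h_c = 1.51 × 0.671721 = 1.0143 m.
A = π(1.51)² = 7.16315 m².
Resultant F = γ·h_c·A = 11.54637 × 1.0143 × 7.16315 = 83.8911 kN.

F ≈ 84 kN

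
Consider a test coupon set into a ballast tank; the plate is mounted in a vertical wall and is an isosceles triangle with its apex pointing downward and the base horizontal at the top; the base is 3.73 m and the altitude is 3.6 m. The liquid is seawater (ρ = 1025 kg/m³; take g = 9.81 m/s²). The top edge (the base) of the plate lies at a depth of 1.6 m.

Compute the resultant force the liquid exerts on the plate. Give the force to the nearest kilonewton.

γ = ρg = 1025 × 9.81 / 1000 = 10.05525 kN/m³.
With the apex down, the centroid sits h/3 = 3.6/3 = 1.2 m below the base (the top edge), so the centroid depth is h_c = 1.6 + 1.2 = 2.8 m.
A = ½ × 3.73 × 3.6 = 6.714 m².
Resultant F = γ·h_c·A = 10.05525 × 2.8 × 6.714 = 189.031 kN.

F ≈ 189 kN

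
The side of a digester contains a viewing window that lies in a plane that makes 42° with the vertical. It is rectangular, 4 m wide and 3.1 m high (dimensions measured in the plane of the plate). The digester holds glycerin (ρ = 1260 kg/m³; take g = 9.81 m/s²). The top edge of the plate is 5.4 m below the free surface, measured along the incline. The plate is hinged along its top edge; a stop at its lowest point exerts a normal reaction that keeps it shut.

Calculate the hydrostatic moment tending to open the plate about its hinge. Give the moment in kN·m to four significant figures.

γ = ρg = 1260 × 9.81 / 1000 = 12.3606 kN/m³.
The plate makes 42° with the vertical, i.e. θ = 90° − 42° = 48° to the horizontal. Measuring y along the incline from the free-surface line, vertical depth h = y·sinθ with sinθ = 0.743145.
The centroid lies 3.1/2 = 1.55 m below the top edge, so y_c = 5.4 + 1.55 = 6.95 m and h_c = 6.95 × 0.743145 = 5.16486 m.
A = 4 × 3.1 = 12.4 m².
Resultant F = γ·h_c·A = 12.3606 × 5.16486 × 12.4 = 791.626 kN.
I_c = b·h³/12 = 4 × 3.1³/12 = 9.93033 m⁴.
Centre of pressure: y_p = y_c + I_c/(y_c·A) = 6.95 + 9.93033/(6.95 × 12.4) = 6.95 + 0.115228 = 7.06523 m along the plane.
The resultant acts 1.55 + 0.115228 = 1.66523 m (along the plate) below the hinge at the top edge, so the moment about the hinge is M = F × 1.66523 = 791.626 × 1.66523 = 1318.24 kN·m.

M ≈ 1318 kN·m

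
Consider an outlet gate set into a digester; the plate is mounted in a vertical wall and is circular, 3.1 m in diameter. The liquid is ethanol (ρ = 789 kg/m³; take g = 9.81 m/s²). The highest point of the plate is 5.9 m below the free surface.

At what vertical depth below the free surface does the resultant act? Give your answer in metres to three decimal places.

γ = ρg = 789 × 9.81 / 1000 = 7.74009 kN/m³.
The centroid is at the centre, 1.55 m below the top of the plate, so the centroid depth is h_c = 5.9 + 1.55 = 7.45 m.
A = π(1.55)² = 7.54768 m².
Resultant F = γ·h_c·A = 7.74009 × 7.45 × 7.54768 = 435.227 kN.
I_c = πr⁴/4 = π × 1.55⁴/4 = 4.53332 m⁴.
Centre of pressure: y_p = y_c + I_c/(y_c·A) = 7.45 + 4.53332/(7.45 × 7.54768) = 7.45 + 0.0806207 = 7.53062 m along the plane.

h_p = 7.531 m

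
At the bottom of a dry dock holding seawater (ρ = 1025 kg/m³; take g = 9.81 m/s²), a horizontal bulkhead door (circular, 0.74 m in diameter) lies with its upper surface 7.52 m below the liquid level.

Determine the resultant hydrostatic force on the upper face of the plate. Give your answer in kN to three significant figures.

γ = ρg = 1025 × 9.81 / 1000 = 10.05525 kN/m³.
The plate is horizontal, so pressure is uniform at p = γ·h = 10.05525 × 7.52 = 75.6155 kN/m².
A = π(0.37)² = 0.430084 m².
F = p·A = 75.6155 × 0.430084 = 32.521 kN.

F ≈ 32.5 kN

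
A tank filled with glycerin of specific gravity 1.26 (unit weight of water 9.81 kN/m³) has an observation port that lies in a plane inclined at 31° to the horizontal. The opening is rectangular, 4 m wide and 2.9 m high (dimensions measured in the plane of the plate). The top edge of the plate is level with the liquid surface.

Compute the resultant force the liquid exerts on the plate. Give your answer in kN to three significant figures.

F ≈ 107 kN

γ = 1.26 × 9.81 = 12.3606 kN/m³.
Let θ = 31° be the plate's angle to the horizontal; measure y along the incline from where the plane meets the free surface. Vertical depth h = y·sinθ with sinθ = 0.515038.
The centroid lies 2.9/2 = 1.45 m below the top edge, so y_c = 1.45 m and h_c = 1.45 × 0.515038 = 0.746805 m.
A = 4 × 2.9 = 11.6 m².
Resultant F = γ·h_c·A = 12.3606 × 0.746805 × 11.6 = 107.079 kN.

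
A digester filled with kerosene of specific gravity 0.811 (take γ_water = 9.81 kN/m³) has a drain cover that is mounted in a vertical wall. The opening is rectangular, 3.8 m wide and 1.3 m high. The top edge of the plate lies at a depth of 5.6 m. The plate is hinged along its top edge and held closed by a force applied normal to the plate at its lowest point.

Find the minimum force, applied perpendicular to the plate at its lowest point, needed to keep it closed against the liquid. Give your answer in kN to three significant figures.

γ = 0.811 × 9.81 = 7.95591 kN/m³.
The centroid lies 1.3/2 = 0.65 m below the top edge, so the centroid depth is h_c = 5.6 + 0.65 = 6.25 m.
A = 3.8 × 1.3 = 4.94 m².
Resultant F = γ·h_c·A = 7.95591 × 6.25 × 4.94 = 245.639 kN.
I_c = b·h³/12 = 3.8 × 1.3³/12 = 0.695717 m⁴.
Centre of pressure: y_p = y_c + I_c/(y_c·A) = 6.25 + 0.695717/(6.25 × 4.94) = 6.25 + 0.0225333 = 6.27253 m along the plane.
The resultant acts 0.65 + 0.0225333 = 0.672533 m (along the plate) below the hinge at the top edge, so the moment about the hinge is M = F × 0.672533 = 245.639 × 0.672533 = 165.2 kN·m.
A normal force at the bottom, 1.3 m from the hinge, must supply this moment: P = 165.2/1.3 = 127.077 kN.

P ≈ 127 kN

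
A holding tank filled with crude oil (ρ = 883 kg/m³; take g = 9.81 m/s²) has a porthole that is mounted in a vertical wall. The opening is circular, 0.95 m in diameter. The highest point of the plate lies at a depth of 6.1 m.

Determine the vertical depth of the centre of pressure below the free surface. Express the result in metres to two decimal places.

γ = ρg = 883 × 9.81 / 1000 = 8.66223 kN/m³.
The centroid is at the centre, 0.475 m below the top of the plate, so the centroid depth is h_c = 6.1 + 0.475 = 6.575 m.
A = π(0.475)² = 0.708822 m².
Resultant F = γ·h_c·A = 8.66223 × 6.575 × 0.708822 = 40.3704 kN.
I_c = πr⁴/4 = π × 0.475⁴/4 = 0.039982 m⁴.
Centre of pressure: y_p = y_c + I_c/(y_c·A) = 6.575 + 0.039982/(6.575 × 0.708822) = 6.575 + 0.0085789 = 6.58358 m along the plane.

h_p = 6.58 m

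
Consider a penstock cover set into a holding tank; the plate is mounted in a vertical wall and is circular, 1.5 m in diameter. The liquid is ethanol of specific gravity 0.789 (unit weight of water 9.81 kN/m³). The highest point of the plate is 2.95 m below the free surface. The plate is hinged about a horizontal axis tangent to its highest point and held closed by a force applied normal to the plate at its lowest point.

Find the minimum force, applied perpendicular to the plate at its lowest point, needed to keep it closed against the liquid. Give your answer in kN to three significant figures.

γ = 0.789 × 9.81 = 7.74009 kN/m³.
The centroid is at the centre, 0.75 m below the top of the plate, so the centroid depth is h_c = 2.95 + 0.75 = 3.7 m.
A = π(0.75)² = 1.76715 m².
Resultant F = γ·h_c·A = 7.74009 × 3.7 × 1.76715 = 50.6082 kN.
I_c = πr⁴/4 = π × 0.75⁴/4 = 0.248505 m⁴.
Centre of pressure: y_p = y_c + I_c/(y_c·A) = 3.7 + 0.248505/(3.7 × 1.76715) = 3.7 + 0.0380067 = 3.73801 m along the plane.
The resultant acts 0.75 + 0.0380067 = 0.788007 m (along the plate) below the hinge at the top edge, so the moment about the hinge is M = F × 0.788007 = 50.6082 × 0.788007 = 39.8796 kN·m.
A normal force at the bottom, 1.5 m from the hinge, must supply this moment: P = 39.8796/1.5 = 26.5864 kN.

P ≈ 26.6 kN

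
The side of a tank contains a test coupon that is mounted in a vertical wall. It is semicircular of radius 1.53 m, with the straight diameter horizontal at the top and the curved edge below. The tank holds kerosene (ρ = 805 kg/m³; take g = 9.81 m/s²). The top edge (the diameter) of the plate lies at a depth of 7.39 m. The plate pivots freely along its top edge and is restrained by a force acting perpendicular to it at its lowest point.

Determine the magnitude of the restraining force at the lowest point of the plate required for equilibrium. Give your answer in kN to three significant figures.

P ≈ 102 kN

γ = ρg = 805 × 9.81 / 1000 = 7.89705 kN/m³.
The centroid of a semicircle lies 4r/(3π) = 0.649352 m from the diameter, here below the top edge, so the centroid depth is h_c = 7.39 + 0.649352 = 8.03935 m.
A = πr²/2 = π × 1.53²/2 = 3.67708 m².
Resultant F = γ·h_c·A = 7.89705 × 8.03935 × 3.67708 = 233.447 kN.
I_c = (π/8 − 8/(9π))·r⁴ = 0.109757 × 1.53⁴ = 0.601448 m⁴.
Centre of pressure: y_p = y_c + I_c/(y_c·A) = 8.03935 + 0.601448/(8.03935 × 3.67708) = 8.03935 + 0.0203458 = 8.0597 m along the plane.
The resultant acts 0.649352 + 0.0203458 = 0.669698 m (along the plate) below the hinge at the top edge, so the moment about the hinge is M = F × 0.669698 = 233.447 × 0.669698 = 156.339 kN·m.
A normal force at the bottom, 1.53 m from the hinge, must supply this moment: P = 156.339/1.53 = 102.182 kN.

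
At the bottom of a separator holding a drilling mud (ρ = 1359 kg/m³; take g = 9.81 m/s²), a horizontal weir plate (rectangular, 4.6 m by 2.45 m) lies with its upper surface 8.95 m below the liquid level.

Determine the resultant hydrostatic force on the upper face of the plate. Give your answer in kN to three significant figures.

F ≈ 1340 kN

γ = ρg = 1359 × 9.81 / 1000 = 13.33179 kN/m³.
The plate is horizontal, so pressure is uniform at p = γ·h = 13.33179 × 8.95 = 119.32 kN/m².
A = 4.6 × 2.45 = 11.27 m².
F = p·A = 119.32 × 11.27 = 1344.74 kN.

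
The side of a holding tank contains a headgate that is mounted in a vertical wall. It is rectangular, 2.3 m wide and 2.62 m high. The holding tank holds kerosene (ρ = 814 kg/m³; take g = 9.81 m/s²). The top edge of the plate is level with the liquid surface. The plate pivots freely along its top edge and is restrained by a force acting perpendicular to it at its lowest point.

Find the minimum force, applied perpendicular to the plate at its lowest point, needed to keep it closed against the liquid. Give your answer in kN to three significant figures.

γ = ρg = 814 × 9.81 / 1000 = 7.98534 kN/m³.
The centroid lies 2.62/2 = 1.31 m below the top edge, so the centroid depth is h_c = 1.31 m.
A = 2.3 × 2.62 = 6.026 m².
Resultant F = γ·h_c·A = 7.98534 × 1.31 × 6.026 = 63.0368 kN.
I_c = b·h³/12 = 2.3 × 2.62³/12 = 3.44707 m⁴.
Centre of pressure: y_p = y_c + I_c/(y_c·A) = 1.31 + 3.44707/(1.31 × 6.026) = 1.31 + 0.436666 = 1.74667 m along the plane.
The resultant acts 1.31 + 0.436666 = 1.74667 m (along the plate) below the hinge at the top edge, so the moment about the hinge is M = F × 1.74667 = 63.0368 × 1.74667 = 110.104 kN·m.
A normal force at the bottom, 2.62 m from the hinge, must supply this moment: P = 110.104/2.62 = 42.0244 kN.

P ≈ 42.0 kN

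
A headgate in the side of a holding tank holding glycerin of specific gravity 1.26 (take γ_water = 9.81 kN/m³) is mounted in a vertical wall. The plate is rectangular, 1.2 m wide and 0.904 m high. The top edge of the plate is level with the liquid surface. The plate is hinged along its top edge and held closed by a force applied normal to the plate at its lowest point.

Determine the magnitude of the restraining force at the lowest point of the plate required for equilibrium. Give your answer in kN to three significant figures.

γ = 1.26 × 9.81 = 12.3606 kN/m³.
The centroid lies 0.904/2 = 0.452 m below the top edge, so the centroid depth is h_c = 0.452 m.
A = 1.2 × 0.904 = 1.0848 m².
Resultant F = γ·h_c·A = 12.3606 × 0.452 × 1.0848 = 6.06077 kN.
I_c = b·h³/12 = 1.2 × 0.904³/12 = 0.0738763 m⁴.
Centre of pressure: y_p = y_c + I_c/(y_c·A) = 0.452 + 0.0738763/(0.452 × 1.0848) = 0.452 + 0.150667 = 0.602667 m along the plane.
The resultant acts 0.452 + 0.150667 = 0.602667 m (along the plate) below the hinge at the top edge, so the moment about the hinge is M = F × 0.602667 = 6.06077 × 0.602667 = 3.65263 kN·m.
A normal force at the bottom, 0.904 m from the hinge, must supply this moment: P = 3.65263/0.904 = 4.04052 kN.

P ≈ 4.04 kN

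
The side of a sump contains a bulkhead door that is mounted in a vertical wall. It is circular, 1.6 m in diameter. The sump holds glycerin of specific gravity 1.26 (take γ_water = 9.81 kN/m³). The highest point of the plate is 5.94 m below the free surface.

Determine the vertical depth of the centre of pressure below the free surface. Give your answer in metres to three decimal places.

γ = 1.26 × 9.81 = 12.3606 kN/m³.
The centroid is at the centre, 0.8 m below the top of the plate, so the centroid depth is h_c = 5.94 + 0.8 = 6.74 m.
A = π(0.8)² = 2.01062 m².
Resultant F = γ·h_c·A = 12.3606 × 6.74 × 2.01062 = 167.506 kN.
I_c = πr⁴/4 = π × 0.8⁴/4 = 0.321699 m⁴.
Centre of pressure: y_p = y_c + I_c/(y_c·A) = 6.74 + 0.321699/(6.74 × 2.01062) = 6.74 + 0.0237389 = 6.76374 m along the plane.

h_p = 6.764 m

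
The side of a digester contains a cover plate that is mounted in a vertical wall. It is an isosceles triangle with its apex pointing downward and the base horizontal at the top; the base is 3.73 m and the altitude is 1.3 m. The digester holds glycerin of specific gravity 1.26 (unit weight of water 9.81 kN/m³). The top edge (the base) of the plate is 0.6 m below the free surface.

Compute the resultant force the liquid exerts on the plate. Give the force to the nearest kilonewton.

F ≈ 31 kN

γ = 1.26 × 9.81 = 12.3606 kN/m³.
With the apex down, the centroid sits h/3 = 1.3/3 = 0.433333 m below the base (the top edge), so the centroid depth is h_c = 0.6 + 0.433333 = 1.03333 m.
A = ½ × 3.73 × 1.3 = 2.4245 m².
Resultant F = γ·h_c·A = 12.3606 × 1.03333 × 2.4245 = 30.9671 kN.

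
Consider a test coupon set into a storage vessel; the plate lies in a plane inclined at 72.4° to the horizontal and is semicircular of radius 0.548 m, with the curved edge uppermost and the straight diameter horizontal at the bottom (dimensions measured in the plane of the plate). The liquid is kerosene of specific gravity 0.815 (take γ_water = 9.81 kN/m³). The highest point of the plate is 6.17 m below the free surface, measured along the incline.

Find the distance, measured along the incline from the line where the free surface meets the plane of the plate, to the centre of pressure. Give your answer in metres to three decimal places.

γ = 0.815 × 9.81 = 7.99515 kN/m³.
Let θ = 72.4° be the plate's angle to the horizontal; measure y along the incline from where the plane meets the free surface. Vertical depth h = y·sinθ with sinθ = 0.953191.
The centroid lies 4r/(3π) = 0.232578 m above the diameter, so r − 4r/(3π) = 0.548 − 0.232578 = 0.315422 m below the topmost point, so y_c = 6.17 + 0.315422 = 6.48542 m and h_c = 6.48542 × 0.953191 = 6.18184 m.
A = πr²/2 = π × 0.548²/2 = 0.471716 m².
Resultant F = γ·h_c·A = 7.99515 × 6.18184 × 0.471716 = 23.3144 kN.
I_c = (π/8 − 8/(9π))·r⁴ = 0.109757 × 0.548⁴ = 0.00989816 m⁴.
Centre of pressure: y_p = y_c + I_c/(y_c·A) = 6.48542 + 0.00989816/(6.48542 × 0.471716) = 6.48542 + 0.00323546 = 6.48866 m along the plane.

y_p = 6.489 m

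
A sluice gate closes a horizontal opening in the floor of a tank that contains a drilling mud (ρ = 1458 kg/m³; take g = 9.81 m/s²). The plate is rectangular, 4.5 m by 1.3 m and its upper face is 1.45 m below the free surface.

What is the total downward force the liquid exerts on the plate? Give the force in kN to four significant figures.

γ = ρg = 1458 × 9.81 / 1000 = 14.30298 kN/m³.
The plate is horizontal, so pressure is uniform at p = γ·h = 14.30298 × 1.45 = 20.7393 kN/m².
A = 4.5 × 1.3 = 5.85 m².
F = p·A = 20.7393 × 5.85 = 121.325 kN.

F ≈ 121.3 kN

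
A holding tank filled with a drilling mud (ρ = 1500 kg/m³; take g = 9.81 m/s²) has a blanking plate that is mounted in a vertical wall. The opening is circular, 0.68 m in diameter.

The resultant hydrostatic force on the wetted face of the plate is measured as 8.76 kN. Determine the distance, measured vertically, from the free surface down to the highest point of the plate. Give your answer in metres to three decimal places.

γ = ρg = 1500 × 9.81 / 1000 = 14.715 kN/m³.
A = π(0.34)² = 0.363168 m².
From F = γ·h_c·A, the centroid depth is h_c = 8.76/(14.715 × 0.363168) = 1.63922 m.
The centroid is at the centre, 0.34 m below the top of the plate, so the highest point sits at h_top = 1.63922 − 0.34 = 1.29922 m below the surface.

d_top ≈ 1.299 m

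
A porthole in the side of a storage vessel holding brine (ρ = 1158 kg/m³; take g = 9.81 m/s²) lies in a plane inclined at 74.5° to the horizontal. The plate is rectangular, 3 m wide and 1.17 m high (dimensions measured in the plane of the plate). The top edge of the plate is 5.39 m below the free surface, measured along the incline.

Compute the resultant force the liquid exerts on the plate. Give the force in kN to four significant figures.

γ = ρg = 1158 × 9.81 / 1000 = 11.35998 kN/m³.
Let θ = 74.5° be the plate's angle to the horizontal; measure y along the incline from where the plane meets the free surface. Vertical depth h = y·sinθ with sinθ = 0.963630.
The centroid lies 1.17/2 = 0.585 m below the top edge, so y_c = 5.39 + 0.585 = 5.975 m and h_c = 5.975 × 0.963630 = 5.75769 m.
A = 3 × 1.17 = 3.51 m².
Resultant F = γ·h_c·A = 11.35998 × 5.75769 × 3.51 = 229.579 kN.

F ≈ 229.6 kN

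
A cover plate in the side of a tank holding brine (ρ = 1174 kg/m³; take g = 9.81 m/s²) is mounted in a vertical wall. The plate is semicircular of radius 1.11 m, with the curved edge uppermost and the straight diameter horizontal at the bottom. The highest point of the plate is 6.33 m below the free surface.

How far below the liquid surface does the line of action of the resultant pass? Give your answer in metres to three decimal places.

γ = ρg = 1174 × 9.81 / 1000 = 11.51694 kN/m³.
The centroid lies 4r/(3π) = 0.471099 m above the diameter, so r − 4r/(3π) = 1.11 − 0.471099 = 0.638901 m below the topmost point, so the centroid depth is h_c = 6.33 + 0.638901 = 6.9689 m.
A = πr²/2 = π × 1.11²/2 = 1.93538 m².
Resultant F = γ·h_c·A = 11.51694 × 6.9689 × 1.93538 = 155.334 kN.
I_c = (π/8 − 8/(9π))·r⁴ = 0.109757 × 1.11⁴ = 0.166619 m⁴.
Centre of pressure: y_p = y_c + I_c/(y_c·A) = 6.9689 + 0.166619/(6.9689 × 1.93538) = 6.9689 + 0.0123536 = 6.98125 m along the plane.

h_p = 6.981 m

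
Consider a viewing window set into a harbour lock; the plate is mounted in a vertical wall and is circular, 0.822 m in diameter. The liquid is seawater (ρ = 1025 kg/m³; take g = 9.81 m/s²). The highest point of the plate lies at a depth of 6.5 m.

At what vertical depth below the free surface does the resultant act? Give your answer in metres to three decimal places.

γ = ρg = 1025 × 9.81 / 1000 = 10.05525 kN/m³.
The centroid is at the centre, 0.411 m below the top of the plate, so the centroid depth is h_c = 6.5 + 0.411 = 6.911 m.
A = π(0.411)² = 0.530681 m².
Resultant F = γ·h_c·A = 10.05525 × 6.911 × 0.530681 = 36.878 kN.
I_c = πr⁴/4 = π × 0.411⁴/4 = 0.0224108 m⁴.
Centre of pressure: y_p = y_c + I_c/(y_c·A) = 6.911 + 0.0224108/(6.911 × 0.530681) = 6.911 + 0.00611059 = 6.91711 m along the plane.

h_p = 6.917 m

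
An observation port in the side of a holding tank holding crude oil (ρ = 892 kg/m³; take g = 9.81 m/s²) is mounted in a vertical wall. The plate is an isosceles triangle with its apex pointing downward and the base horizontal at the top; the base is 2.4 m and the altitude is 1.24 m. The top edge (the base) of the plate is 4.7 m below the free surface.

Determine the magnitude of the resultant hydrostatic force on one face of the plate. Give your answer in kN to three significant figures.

γ = ρg = 892 × 9.81 / 1000 = 8.75052 kN/m³.
With the apex down, the centroid sits h/3 = 1.24/3 = 0.413333 m below the base (the top edge), so the centroid depth is h_c = 4.7 + 0.413333 = 5.11333 m.
A = ½ × 2.4 × 1.24 = 1.488 m².
Resultant F = γ·h_c·A = 8.75052 × 5.11333 × 1.488 = 66.5795 kN.

F ≈ 66.6 kN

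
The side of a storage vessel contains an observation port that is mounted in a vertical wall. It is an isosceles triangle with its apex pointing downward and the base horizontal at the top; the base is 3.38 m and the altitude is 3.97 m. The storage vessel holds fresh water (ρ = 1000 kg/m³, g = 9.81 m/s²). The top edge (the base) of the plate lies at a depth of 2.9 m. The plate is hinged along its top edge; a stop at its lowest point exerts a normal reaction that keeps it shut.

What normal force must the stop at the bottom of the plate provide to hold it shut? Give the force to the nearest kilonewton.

γ = ρg = 1000 × 9.81 = 9810 N/m³ = 9.81 kN/m³.
With the apex down, the centroid sits h/3 = 3.97/3 = 1.32333 m below the base (the top edge), so the centroid depth is h_c = 2.9 + 1.32333 = 4.22333 m.
A = ½ × 3.38 × 3.97 = 6.7093 m².
Resultant F = γ·h_c·A = 9.81 × 4.22333 × 6.7093 = 277.972 kN.
I_c = b·h³/36 = 3.38 × 3.97³/36 = 5.8747 m⁴.
Centre of pressure: y_p = y_c + I_c/(y_c·A) = 4.22333 + 5.8747/(4.22333 × 6.7093) = 4.22333 + 0.207326 = 4.43066 m along the plane.
The resultant acts 1.32333 + 0.207326 = 1.53066 m (along the plate) below the hinge at the top edge, so the moment about the hinge is M = F × 1.53066 = 277.972 × 1.53066 = 425.481 kN·m.
A normal force at the bottom, 3.97 m from the hinge, must supply this moment: P = 425.481/3.97 = 107.174 kN.

P ≈ 107 kN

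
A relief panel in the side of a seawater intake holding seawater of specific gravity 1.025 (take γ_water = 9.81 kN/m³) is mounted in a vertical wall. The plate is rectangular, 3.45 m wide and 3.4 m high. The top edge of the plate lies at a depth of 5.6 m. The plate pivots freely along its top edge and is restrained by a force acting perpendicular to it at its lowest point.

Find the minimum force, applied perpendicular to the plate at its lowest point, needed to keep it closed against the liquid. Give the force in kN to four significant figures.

P ≈ 463.9 kN

γ = 1.025 × 9.81 = 10.05525 kN/m³.
The centroid lies 3.4/2 = 1.7 m below the top edge, so the centroid depth is h_c = 5.6 + 1.7 = 7.3 m.
A = 3.45 × 3.4 = 11.73 m².
Resultant F = γ·h_c·A = 10.05525 × 7.3 × 11.73 = 861.021 kN.
I_c = b·h³/12 = 3.45 × 3.4³/12 = 11.2999 m⁴.
Centre of pressure: y_p = y_c + I_c/(y_c·A) = 7.3 + 11.2999/(7.3 × 11.73) = 7.3 + 0.131963 = 7.43196 m along the plane.
The resultant acts 1.7 + 0.131963 = 1.83196 m (along the plate) below the hinge at the top edge, so the moment about the hinge is M = F × 1.83196 = 861.021 × 1.83196 = 1577.36 kN·m.
A normal force at the bottom, 3.4 m from the hinge, must supply this moment: P = 1577.36/3.4 = 463.929 kN.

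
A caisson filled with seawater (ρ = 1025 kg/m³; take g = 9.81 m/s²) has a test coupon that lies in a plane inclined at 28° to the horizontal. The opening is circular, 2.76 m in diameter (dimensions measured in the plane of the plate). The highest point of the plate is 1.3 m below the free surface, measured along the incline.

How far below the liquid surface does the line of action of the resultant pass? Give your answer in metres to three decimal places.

h_p = 1.342 m

γ = ρg = 1025 × 9.81 / 1000 = 10.05525 kN/m³.
Let θ = 28° be the plate's angle to the horizontal; measure y along the incline from where the plane meets the free surface. Vertical depth h = y·sinθ with sinθ = 0.469472.
The centroid is at the centre, 1.38 m below the top of the plate, so y_c = 1.3 + 1.38 = 2.68 m and h_c = 2.68 × 0.469472 = 1.25818 m.
A = π(1.38)² = 5.98285 m².
Resultant F = γ·h_c·A = 10.05525 × 1.25818 × 5.98285 = 75.6909 kN.
I_c = πr⁴/4 = π × 1.38⁴/4 = 2.84843 m⁴.
Centre of pressure: y_p = y_c + I_c/(y_c·A) = 2.68 + 2.84843/(2.68 × 5.98285) = 2.68 + 0.177649 = 2.85765 m along the plane.
Vertically, h_p = y_p·sinθ = 2.85765 × 0.469472 = 1.34159 m.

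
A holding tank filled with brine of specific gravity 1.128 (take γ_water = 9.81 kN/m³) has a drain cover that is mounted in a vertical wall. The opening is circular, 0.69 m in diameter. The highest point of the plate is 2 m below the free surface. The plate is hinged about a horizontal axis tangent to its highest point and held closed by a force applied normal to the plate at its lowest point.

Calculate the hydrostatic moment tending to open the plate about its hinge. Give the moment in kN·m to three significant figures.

γ = 1.128 × 9.81 = 11.06568 kN/m³.
The centroid is at the centre, 0.345 m below the top of the plate, so the centroid depth is h_c = 2 + 0.345 = 2.345 m.
A = π(0.345)² = 0.373928 m².
Resultant F = γ·h_c·A = 11.06568 × 2.345 × 0.373928 = 9.70307 kN.
I_c = πr⁴/4 = π × 0.345⁴/4 = 0.0111267 m⁴.
Centre of pressure: y_p = y_c + I_c/(y_c·A) = 2.345 + 0.0111267/(2.345 × 0.373928) = 2.345 + 0.0126892 = 2.35769 m along the plane.
The resultant acts 0.345 + 0.0126892 = 0.357689 m (along the plate) below the hinge at the top edge, so the moment about the hinge is M = F × 0.357689 = 9.70307 × 0.357689 = 3.47068 kN·m.

M ≈ 3.47 kN·m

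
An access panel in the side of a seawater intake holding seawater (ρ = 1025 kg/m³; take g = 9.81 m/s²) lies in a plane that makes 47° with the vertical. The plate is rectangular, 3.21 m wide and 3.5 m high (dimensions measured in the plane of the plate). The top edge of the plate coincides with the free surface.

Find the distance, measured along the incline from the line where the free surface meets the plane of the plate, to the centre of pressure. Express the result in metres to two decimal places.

y_p = 2.33 m

γ = ρg = 1025 × 9.81 / 1000 = 10.05525 kN/m³.
The plate makes 47° with the vertical, i.e. θ = 90° − 47° = 43° to the horizontal. Measuring y along the incline from the free-surface line, vertical depth h = y·sinθ with sinθ = 0.681998.
The centroid lies 3.5/2 = 1.75 m below the top edge, so y_c = 1.75 m and h_c = 1.75 × 0.681998 = 1.1935 m.
A = 3.21 × 3.5 = 11.235 m².
Resultant F = γ·h_c·A = 10.05525 × 1.1935 × 11.235 = 134.831 kN.
I_c = b·h³/12 = 3.21 × 3.5³/12 = 11.4691 m⁴.
Centre of pressure: y_p = y_c + I_c/(y_c·A) = 1.75 + 11.4691/(1.75 × 11.235) = 1.75 + 0.583335 = 2.33333 m along the plane.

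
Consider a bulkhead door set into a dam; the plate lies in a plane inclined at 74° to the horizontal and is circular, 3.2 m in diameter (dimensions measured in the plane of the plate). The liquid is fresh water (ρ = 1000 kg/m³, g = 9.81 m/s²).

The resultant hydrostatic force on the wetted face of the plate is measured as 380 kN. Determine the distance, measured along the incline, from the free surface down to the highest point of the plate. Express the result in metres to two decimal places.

γ = ρg = 1000 × 9.81 = 9810 N/m³ = 9.81 kN/m³.
A = π(1.6)² = 8.04248 m².
From F = γ·h_c·A, the centroid depth is h_c = 380/(9.81 × 8.04248) = 4.81642 m.
Let θ = 74° be the plate's angle to the horizontal; measure y along the incline from where the plane meets the free surface. Vertical depth h = y·sinθ with sinθ = 0.961262.
Along the incline, y_c = h_c/sinθ = 4.81642/0.961262 = 5.01052 m.
The centroid is at the centre, 1.6 m below the top of the plate, so the highest point sits at y_top = 5.01052 − 1.6 = 3.41052 m along the incline.

y_top ≈ 3.41 m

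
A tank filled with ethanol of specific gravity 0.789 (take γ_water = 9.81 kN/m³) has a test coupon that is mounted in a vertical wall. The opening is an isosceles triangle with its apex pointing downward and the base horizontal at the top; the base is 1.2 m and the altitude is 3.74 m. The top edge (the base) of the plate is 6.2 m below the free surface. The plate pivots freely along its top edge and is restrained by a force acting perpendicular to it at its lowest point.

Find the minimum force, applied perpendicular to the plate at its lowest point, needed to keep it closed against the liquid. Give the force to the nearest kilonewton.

P ≈ 47 kN

γ = 0.789 × 9.81 = 7.74009 kN/m³.
With the apex down, the centroid sits h/3 = 3.74/3 = 1.24667 m below the base (the top edge), so the centroid depth is h_c = 6.2 + 1.24667 = 7.44667 m.
A = ½ × 1.2 × 3.74 = 2.244 m².
Resultant F = γ·h_c·A = 7.74009 × 7.44667 × 2.244 = 129.339 kN.
I_c = b·h³/36 = 1.2 × 3.74³/36 = 1.74379 m⁴.
Centre of pressure: y_p = y_c + I_c/(y_c·A) = 7.44667 + 1.74379/(7.44667 × 2.244) = 7.44667 + 0.104354 = 7.55102 m along the plane.
The resultant acts 1.24667 + 0.104354 = 1.35102 m (along the plate) below the hinge at the top edge, so the moment about the hinge is M = F × 1.35102 = 129.339 × 1.35102 = 174.74 kN·m.
A normal force at the bottom, 3.74 m from the hinge, must supply this moment: P = 174.74/3.74 = 46.7219 kN.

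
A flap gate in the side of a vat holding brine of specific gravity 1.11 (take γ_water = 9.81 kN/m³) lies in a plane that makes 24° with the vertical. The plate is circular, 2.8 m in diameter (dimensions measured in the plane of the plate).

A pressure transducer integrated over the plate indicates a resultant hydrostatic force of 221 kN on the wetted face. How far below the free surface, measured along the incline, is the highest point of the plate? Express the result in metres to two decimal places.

y_top ≈ 2.21 m

γ = 1.11 × 9.81 = 10.8891 kN/m³.
A = π(1.4)² = 6.15752 m².
From F = γ·h_c·A, the centroid depth is h_c = 221/(10.8891 × 6.15752) = 3.29606 m.
The plate makes 24° with the vertical, i.e. θ = 90° − 24° = 66° to the horizontal. Measuring y along the incline from the free-surface line, vertical depth h = y·sinθ with sinθ = 0.913545.
Along the incline, y_c = h_c/sinθ = 3.29606/0.913545 = 3.60799 m.
The centroid is at the centre, 1.4 m below the top of the plate, so the highest point sits at y_top = 3.60799 − 1.4 = 2.20799 m along the incline.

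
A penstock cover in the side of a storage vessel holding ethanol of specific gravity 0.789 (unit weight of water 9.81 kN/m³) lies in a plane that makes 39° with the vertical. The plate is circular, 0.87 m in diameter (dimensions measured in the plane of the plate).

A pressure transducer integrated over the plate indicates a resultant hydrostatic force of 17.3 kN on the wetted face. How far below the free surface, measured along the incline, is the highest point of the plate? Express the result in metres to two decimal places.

y_top ≈ 4.40 m

γ = 0.789 × 9.81 = 7.74009 kN/m³.
A = π(0.435)² = 0.594468 m².
From F = γ·h_c·A, the centroid depth is h_c = 17.3/(7.74009 × 0.594468) = 3.75986 m.
The plate makes 39° with the vertical, i.e. θ = 90° − 39° = 51° to the horizontal. Measuring y along the incline from the free-surface line, vertical depth h = y·sinθ with sinθ = 0.777146.
Along the incline, y_c = h_c/sinθ = 3.75986/0.777146 = 4.83804 m.
The centroid is at the centre, 0.435 m below the top of the plate, so the highest point sits at y_top = 4.83804 − 0.435 = 4.40304 m along the incline.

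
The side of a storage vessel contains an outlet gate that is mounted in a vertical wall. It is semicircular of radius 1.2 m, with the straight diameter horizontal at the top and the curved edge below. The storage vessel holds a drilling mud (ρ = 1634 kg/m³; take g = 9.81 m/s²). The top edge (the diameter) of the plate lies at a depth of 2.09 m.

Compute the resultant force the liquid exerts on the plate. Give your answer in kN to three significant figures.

F ≈ 94.2 kN

γ = ρg = 1634 × 9.81 / 1000 = 16.02954 kN/m³.
The centroid of a semicircle lies 4r/(3π) = 0.509296 m from the diameter, here below the top edge, so the centroid depth is h_c = 2.09 + 0.509296 = 2.5993 m.
A = πr²/2 = π × 1.2²/2 = 2.26195 m².
Resultant F = γ·h_c·A = 16.02954 × 2.5993 × 2.26195 = 94.2455 kN.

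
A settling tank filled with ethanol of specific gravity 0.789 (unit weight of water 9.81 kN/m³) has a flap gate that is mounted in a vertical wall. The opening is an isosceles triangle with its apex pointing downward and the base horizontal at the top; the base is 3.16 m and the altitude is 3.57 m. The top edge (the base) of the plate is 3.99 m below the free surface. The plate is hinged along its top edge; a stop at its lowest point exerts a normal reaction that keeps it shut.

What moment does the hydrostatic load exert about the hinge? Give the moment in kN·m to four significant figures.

M ≈ 300.0 kN·m

γ = 0.789 × 9.81 = 7.74009 kN/m³.
With the apex down, the centroid sits h/3 = 3.57/3 = 1.19 m below the base (the top edge), so the centroid depth is h_c = 3.99 + 1.19 = 5.18 m.
A = ½ × 3.16 × 3.57 = 5.6406 m².
Resultant F = γ·h_c·A = 7.74009 × 5.18 × 5.6406 = 226.152 kN.
I_c = b·h³/36 = 3.16 × 3.57³/36 = 3.99383 m⁴.
Centre of pressure: y_p = y_c + I_c/(y_c·A) = 5.18 + 3.99383/(5.18 × 5.6406) = 5.18 + 0.136689 = 5.31669 m along the plane.
The resultant acts 1.19 + 0.136689 = 1.32669 m (along the plate) below the hinge at the top edge, so the moment about the hinge is M = F × 1.32669 = 226.152 × 1.32669 = 300.034 kN·m.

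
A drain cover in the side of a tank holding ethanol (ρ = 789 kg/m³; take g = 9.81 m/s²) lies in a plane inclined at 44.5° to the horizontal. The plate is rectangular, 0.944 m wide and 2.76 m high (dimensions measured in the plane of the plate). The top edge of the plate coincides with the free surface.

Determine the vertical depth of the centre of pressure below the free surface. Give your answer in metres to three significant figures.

γ = ρg = 789 × 9.81 / 1000 = 7.74009 kN/m³.
Let θ = 44.5° be the plate's angle to the horizontal; measure y along the incline from where the plane meets the free surface. Vertical depth h = y·sinθ with sinθ = 0.700909.
The centroid lies 2.76/2 = 1.38 m below the top edge, so y_c = 1.38 m and h_c = 1.38 × 0.700909 = 0.967254 m.
A = 0.944 × 2.76 = 2.60544 m².
Resultant F = γ·h_c·A = 7.74009 × 0.967254 × 2.60544 = 19.506 kN.
I_c = b·h³/12 = 0.944 × 2.76³/12 = 1.65393 m⁴.
Centre of pressure: y_p = y_c + I_c/(y_c·A) = 1.38 + 1.65393/(1.38 × 2.60544) = 1.38 + 0.459999 = 1.84 m along the plane.
Vertically, h_p = y_p·sinθ = 1.84 × 0.700909 = 1.28967 m.

h_p = 1.29 m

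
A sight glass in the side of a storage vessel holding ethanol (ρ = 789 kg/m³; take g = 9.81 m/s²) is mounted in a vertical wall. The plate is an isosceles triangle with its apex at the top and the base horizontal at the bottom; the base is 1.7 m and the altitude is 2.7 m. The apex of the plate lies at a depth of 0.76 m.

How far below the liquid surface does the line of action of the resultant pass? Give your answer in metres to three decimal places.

h_p = 2.718 m

γ = ρg = 789 × 9.81 / 1000 = 7.74009 kN/m³.
With the apex up, the centroid sits 2h/3 = 2 × 2.7/3 = 1.8 m below the apex, so the centroid depth is h_c = 0.76 + 1.8 = 2.56 m.
A = ½ × 1.7 × 2.7 = 2.295 m².
Resultant F = γ·h_c·A = 7.74009 × 2.56 × 2.295 = 45.4746 kN.
I_c = b·h³/36 = 1.7 × 2.7³/36 = 0.929475 m⁴.
Centre of pressure: y_p = y_c + I_c/(y_c·A) = 2.56 + 0.929475/(2.56 × 2.295) = 2.56 + 0.158203 = 2.7182 m along the plane.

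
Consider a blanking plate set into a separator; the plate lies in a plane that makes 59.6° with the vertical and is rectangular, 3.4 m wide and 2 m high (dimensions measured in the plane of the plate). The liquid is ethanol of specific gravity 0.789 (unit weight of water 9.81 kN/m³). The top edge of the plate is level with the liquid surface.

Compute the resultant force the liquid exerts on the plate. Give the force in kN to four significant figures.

F ≈ 26.63 kN

γ = 0.789 × 9.81 = 7.74009 kN/m³.
The plate makes 59.6° with the vertical, i.e. θ = 90° − 59.6° = 30.4° to the horizontal. Measuring y along the incline from the free-surface line, vertical depth h = y·sinθ with sinθ = 0.506034.
The centroid lies 2/2 = 1 m below the top edge, so y_c = 1 m and h_c = 1 × 0.506034 = 0.506034 m.
A = 3.4 × 2 = 6.8 m².
Resultant F = γ·h_c·A = 7.74009 × 0.506034 × 6.8 = 26.6339 kN.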